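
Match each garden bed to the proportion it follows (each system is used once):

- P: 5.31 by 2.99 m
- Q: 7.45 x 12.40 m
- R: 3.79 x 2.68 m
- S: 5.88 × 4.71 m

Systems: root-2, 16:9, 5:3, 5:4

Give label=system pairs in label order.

P=16:9, Q=5:3, R=root-2, S=5:4

P = 5.31/2.99 ≈ 1.776 → 16:9 (1.778)
Q = 12.40/7.45 ≈ 1.664 → 5:3 (1.667)
R = 3.79/2.68 ≈ 1.414 → root-2 (1.414)
S = 5.88/4.71 ≈ 1.248 → 5:4 (1.250)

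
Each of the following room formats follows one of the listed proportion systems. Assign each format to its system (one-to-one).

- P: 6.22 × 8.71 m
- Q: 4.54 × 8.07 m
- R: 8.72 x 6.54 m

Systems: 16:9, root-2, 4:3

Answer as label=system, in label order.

Ratios: P ≈ 1.400; Q ≈ 1.778; R ≈ 1.333.
Targets: 16:9 ≈ 1.778; root-2 ≈ 1.414; 4:3 ≈ 1.333.

P=root-2, Q=16:9, R=4:3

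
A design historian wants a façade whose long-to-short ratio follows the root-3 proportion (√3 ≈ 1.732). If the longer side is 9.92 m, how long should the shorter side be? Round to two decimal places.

5.73 m

root-3 ≈ 1.73205.
Shorter side = 9.92 ÷ 1.73205 ≈ 5.7273 → 5.73 m.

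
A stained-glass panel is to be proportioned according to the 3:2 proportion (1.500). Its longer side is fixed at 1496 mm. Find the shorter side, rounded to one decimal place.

997.3 mm

3:2 = 1.50000.
Shorter side = 1496 ÷ 1.50000 ≈ 997.333 → 997.3 mm.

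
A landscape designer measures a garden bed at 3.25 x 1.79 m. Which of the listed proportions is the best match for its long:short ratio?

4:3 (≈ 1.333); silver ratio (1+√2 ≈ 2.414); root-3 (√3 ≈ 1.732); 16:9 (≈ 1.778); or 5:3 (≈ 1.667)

16:9

Ratio = 3.25 / 1.79 ≈ 1.816.
Distances: 4:3 1.333 (Δ 0.483); silver ratio 2.414 (Δ 0.598); root-3 1.732 (Δ 0.084); 16:9 1.778 (Δ 0.038); 5:3 1.667 (Δ 0.149).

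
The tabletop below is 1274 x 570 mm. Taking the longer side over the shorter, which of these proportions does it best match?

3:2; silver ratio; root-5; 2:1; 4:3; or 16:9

1274/570 ≈ 2.235. Nearest candidates are root-5 (2.236, off by 0.001) and silver ratio (2.414, off by 0.179).

root-5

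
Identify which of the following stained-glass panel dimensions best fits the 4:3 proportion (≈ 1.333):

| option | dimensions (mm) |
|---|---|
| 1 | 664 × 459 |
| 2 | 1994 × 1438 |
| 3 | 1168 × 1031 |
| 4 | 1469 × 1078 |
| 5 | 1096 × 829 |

Ratios (long/short): 1 ≈ 1.447; 2 ≈ 1.387; 3 ≈ 1.133; 4 ≈ 1.363; 5 ≈ 1.322.
4:3 ≈ 1.333; option 5 is nearest (Δ 0.011).

5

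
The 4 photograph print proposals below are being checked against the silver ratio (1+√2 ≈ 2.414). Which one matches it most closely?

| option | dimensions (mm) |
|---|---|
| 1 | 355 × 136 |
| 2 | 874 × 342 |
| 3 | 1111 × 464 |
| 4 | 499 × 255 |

Target silver ratio ≈ 2.414.
1: 2.610 (Δ0.196)  2: 2.556 (Δ0.142)  3: 2.394 (Δ0.020)  4: 1.957 (Δ0.457)

3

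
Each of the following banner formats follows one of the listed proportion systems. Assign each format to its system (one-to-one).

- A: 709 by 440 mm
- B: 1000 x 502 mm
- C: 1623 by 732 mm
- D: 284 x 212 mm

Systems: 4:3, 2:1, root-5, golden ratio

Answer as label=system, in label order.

A=golden ratio, B=2:1, C=root-5, D=4:3

Ratios: A ≈ 1.611; B ≈ 1.992; C ≈ 2.217; D ≈ 1.340.
Targets: 4:3 ≈ 1.333; 2:1 ≈ 2.000; root-5 ≈ 2.236; golden ratio ≈ 1.618.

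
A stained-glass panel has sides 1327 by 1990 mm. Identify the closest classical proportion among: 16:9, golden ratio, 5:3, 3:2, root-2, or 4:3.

Ratio = 1990 / 1327 ≈ 1.500.
Distances: 16:9 1.778 (Δ 0.278); golden ratio 1.618 (Δ 0.118); 5:3 1.667 (Δ 0.167); 3:2 1.500 (Δ 0.000); root-2 1.414 (Δ 0.086); 4:3 1.333 (Δ 0.167).

3:2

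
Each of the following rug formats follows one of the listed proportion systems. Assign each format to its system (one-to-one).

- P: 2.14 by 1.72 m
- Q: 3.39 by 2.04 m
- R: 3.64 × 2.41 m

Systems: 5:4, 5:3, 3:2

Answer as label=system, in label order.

P = 2.14/1.72 ≈ 1.244 → 5:4 (1.250)
Q = 3.39/2.04 ≈ 1.662 → 5:3 (1.667)
R = 3.64/2.41 ≈ 1.510 → 3:2 (1.500)

P=5:4, Q=5:3, R=3:2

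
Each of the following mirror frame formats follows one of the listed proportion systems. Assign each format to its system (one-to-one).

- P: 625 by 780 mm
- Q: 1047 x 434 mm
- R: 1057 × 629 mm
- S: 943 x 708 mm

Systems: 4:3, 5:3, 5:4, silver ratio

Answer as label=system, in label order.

Ratios: P ≈ 1.248; Q ≈ 2.412; R ≈ 1.680; S ≈ 1.332.
Targets: 4:3 ≈ 1.333; 5:3 ≈ 1.667; 5:4 ≈ 1.250; silver ratio ≈ 2.414.

P=5:4, Q=silver ratio, R=5:3, S=4:3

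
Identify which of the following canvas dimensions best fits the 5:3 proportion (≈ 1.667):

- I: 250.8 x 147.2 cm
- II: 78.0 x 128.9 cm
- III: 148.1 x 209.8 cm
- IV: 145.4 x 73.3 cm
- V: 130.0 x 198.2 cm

II

Target 5:3 ≈ 1.667.
I: 1.704 (Δ0.037)  II: 1.653 (Δ0.014)  III: 1.417 (Δ0.250)  IV: 1.984 (Δ0.317)  V: 1.525 (Δ0.142)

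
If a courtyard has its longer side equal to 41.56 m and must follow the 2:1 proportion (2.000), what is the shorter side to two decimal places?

2:1 = 2.00000.
Shorter side = 41.56 ÷ 2.00000 ≈ 20.7800 → 20.78 m.

20.78 m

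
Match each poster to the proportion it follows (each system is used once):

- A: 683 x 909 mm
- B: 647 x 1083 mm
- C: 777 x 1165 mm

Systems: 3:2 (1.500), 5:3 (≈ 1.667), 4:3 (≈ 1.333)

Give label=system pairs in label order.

Ratios: A ≈ 1.331; B ≈ 1.674; C ≈ 1.499.
Targets: 3:2 ≈ 1.500; 5:3 ≈ 1.667; 4:3 ≈ 1.333.

A=4:3, B=5:3, C=3:2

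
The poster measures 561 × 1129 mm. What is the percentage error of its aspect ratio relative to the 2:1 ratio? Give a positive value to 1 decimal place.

0.6%

Ratio = 1129 / 561 ≈ 2.0125.
Ideal 2:1 = 2.0000. |2.0125 − 2.0000| / 2.0000 ≈ 0.63% → 0.6%.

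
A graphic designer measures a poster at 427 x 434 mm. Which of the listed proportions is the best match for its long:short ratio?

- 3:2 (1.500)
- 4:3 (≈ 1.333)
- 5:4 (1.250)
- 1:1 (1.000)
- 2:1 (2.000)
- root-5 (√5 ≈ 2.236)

1:1

434/427 ≈ 1.016. Nearest candidates are 1:1 (1.000, off by 0.016) and 5:4 (1.250, off by 0.234).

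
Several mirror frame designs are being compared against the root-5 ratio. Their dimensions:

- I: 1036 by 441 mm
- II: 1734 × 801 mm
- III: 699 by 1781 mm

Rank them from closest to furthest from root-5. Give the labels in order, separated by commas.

II, I, III

Ratios: I = 1036 / 441 ≈ 2.349; II = 1734 / 801 ≈ 2.165; III = 1781 / 699 ≈ 2.548.
|Δ from 2.236|: I 0.113; II 0.071; III 0.312.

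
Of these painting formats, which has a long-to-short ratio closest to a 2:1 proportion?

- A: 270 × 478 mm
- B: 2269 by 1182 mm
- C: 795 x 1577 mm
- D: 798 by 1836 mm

Target 2:1 ≈ 2.000.
A: 1.770 (Δ0.230)  B: 1.920 (Δ0.080)  C: 1.984 (Δ0.016)  D: 2.301 (Δ0.301)

C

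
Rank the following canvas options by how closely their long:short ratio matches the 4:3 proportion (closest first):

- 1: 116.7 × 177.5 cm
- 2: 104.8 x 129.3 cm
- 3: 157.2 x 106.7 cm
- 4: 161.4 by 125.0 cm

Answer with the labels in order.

4, 2, 3, 1

Ratios: 1 = 177.5 / 116.7 ≈ 1.521; 2 = 129.3 / 104.8 ≈ 1.234; 3 = 157.2 / 106.7 ≈ 1.473; 4 = 161.4 / 125.0 ≈ 1.291.
|Δ from 1.333|: 1 0.188; 2 0.099; 3 0.140; 4 0.042.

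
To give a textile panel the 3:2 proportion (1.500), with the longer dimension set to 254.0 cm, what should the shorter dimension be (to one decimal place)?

3:2 = 1.50000.
Shorter side = 254.0 ÷ 1.50000 ≈ 169.333 → 169.3 cm.

169.3 cm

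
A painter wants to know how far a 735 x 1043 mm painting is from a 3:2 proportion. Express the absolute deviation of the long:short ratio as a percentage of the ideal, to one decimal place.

Ratio = 1043 / 735 ≈ 1.4190.
Ideal 3:2 = 1.5000. |1.4190 − 1.5000| / 1.5000 ≈ 5.40% → 5.4%.

5.4%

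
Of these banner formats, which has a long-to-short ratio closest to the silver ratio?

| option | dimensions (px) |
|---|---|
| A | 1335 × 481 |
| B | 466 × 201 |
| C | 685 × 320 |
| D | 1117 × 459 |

D

Ratios (long/short): A ≈ 2.775; B ≈ 2.318; C ≈ 2.141; D ≈ 2.434.
silver ratio ≈ 2.414; option D is nearest (Δ 0.020).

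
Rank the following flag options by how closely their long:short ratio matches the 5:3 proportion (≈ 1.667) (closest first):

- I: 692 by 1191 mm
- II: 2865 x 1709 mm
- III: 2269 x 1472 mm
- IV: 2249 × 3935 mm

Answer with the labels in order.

I: 1191/692 ≈ 1.721 → |1.721 − 1.667| = 0.054
II: 2865/1709 ≈ 1.676 → |1.676 − 1.667| = 0.009
III: 2269/1472 ≈ 1.541 → |1.541 − 1.667| = 0.126
IV: 3935/2249 ≈ 1.750 → |1.750 − 1.667| = 0.083

II, I, IV, III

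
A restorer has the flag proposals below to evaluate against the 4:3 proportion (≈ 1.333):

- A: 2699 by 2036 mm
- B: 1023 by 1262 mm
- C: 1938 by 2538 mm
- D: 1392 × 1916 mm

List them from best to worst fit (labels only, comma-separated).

Ratios: A = 2699 / 2036 ≈ 1.326; B = 1262 / 1023 ≈ 1.234; C = 2538 / 1938 ≈ 1.310; D = 1916 / 1392 ≈ 1.376.
|Δ from 1.333|: A 0.007; B 0.099; C 0.023; D 0.043.

A, C, D, B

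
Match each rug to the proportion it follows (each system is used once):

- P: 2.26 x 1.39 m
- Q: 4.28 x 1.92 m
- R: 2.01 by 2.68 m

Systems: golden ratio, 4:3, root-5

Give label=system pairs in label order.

P = 2.26/1.39 ≈ 1.626 → golden ratio (1.618)
Q = 4.28/1.92 ≈ 2.229 → root-5 (2.236)
R = 2.68/2.01 ≈ 1.333 → 4:3 (1.333)

P=golden ratio, Q=root-5, R=4:3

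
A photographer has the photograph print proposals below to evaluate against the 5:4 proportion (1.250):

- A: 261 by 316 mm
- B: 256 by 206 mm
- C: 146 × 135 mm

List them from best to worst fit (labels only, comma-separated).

Ratios: A = 316 / 261 ≈ 1.211; B = 256 / 206 ≈ 1.243; C = 146 / 135 ≈ 1.081.
|Δ from 1.250|: A 0.039; B 0.007; C 0.169.

B, A, C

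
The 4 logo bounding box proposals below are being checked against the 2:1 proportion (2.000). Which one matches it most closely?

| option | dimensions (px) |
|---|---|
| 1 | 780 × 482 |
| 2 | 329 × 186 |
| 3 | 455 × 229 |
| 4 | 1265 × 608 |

3

Ratios (long/short): 1 ≈ 1.618; 2 ≈ 1.769; 3 ≈ 1.987; 4 ≈ 2.081.
2:1 ≈ 2.000; option 3 is nearest (Δ 0.013).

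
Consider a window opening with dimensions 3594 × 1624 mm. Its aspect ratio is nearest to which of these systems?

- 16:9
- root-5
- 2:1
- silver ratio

Ratio = 3594 / 1624 ≈ 2.213.
Distances: 16:9 1.778 (Δ 0.435); root-5 2.236 (Δ 0.023); 2:1 2.000 (Δ 0.213); silver ratio 2.414 (Δ 0.201).

root-5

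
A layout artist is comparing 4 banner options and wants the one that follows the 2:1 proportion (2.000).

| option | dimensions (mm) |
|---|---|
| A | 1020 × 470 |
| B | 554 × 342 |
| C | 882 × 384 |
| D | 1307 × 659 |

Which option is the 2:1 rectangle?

D

Target 2:1 ≈ 2.000.
A: 2.170 (Δ0.170)  B: 1.620 (Δ0.380)  C: 2.297 (Δ0.297)  D: 1.983 (Δ0.017)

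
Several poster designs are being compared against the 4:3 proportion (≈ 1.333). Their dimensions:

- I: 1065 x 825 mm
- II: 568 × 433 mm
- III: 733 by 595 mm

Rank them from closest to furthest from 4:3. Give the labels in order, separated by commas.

II, I, III

I: 1065/825 ≈ 1.291 → |1.291 − 1.333| = 0.042
II: 568/433 ≈ 1.312 → |1.312 − 1.333| = 0.021
III: 733/595 ≈ 1.232 → |1.232 − 1.333| = 0.101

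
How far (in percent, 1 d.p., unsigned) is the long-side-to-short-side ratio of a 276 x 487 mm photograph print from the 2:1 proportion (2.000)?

11.8%

Ratio = 487 / 276 ≈ 1.7645.
Ideal 2:1 = 2.0000. |1.7645 − 2.0000| / 2.0000 ≈ 11.78% → 11.8%.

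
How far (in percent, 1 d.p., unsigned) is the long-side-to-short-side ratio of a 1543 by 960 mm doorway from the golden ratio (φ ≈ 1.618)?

0.7%

Ratio = 1543 / 960 ≈ 1.6073.
Ideal golden ratio ≈ 1.6180. |1.6073 − 1.6180| / 1.6180 ≈ 0.66% → 0.7%.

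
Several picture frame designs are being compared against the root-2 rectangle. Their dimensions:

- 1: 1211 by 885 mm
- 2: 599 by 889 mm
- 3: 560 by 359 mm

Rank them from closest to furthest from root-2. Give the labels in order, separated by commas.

1, 2, 3

1: 1211/885 ≈ 1.368 → |1.368 − 1.414| = 0.046
2: 889/599 ≈ 1.484 → |1.484 − 1.414| = 0.070
3: 560/359 ≈ 1.560 → |1.560 − 1.414| = 0.146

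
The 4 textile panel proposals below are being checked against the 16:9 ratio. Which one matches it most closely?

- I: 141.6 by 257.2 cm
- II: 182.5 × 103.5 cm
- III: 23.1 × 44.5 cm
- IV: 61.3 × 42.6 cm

Target 16:9 ≈ 1.778.
I: 1.816 (Δ0.038)  II: 1.763 (Δ0.015)  III: 1.926 (Δ0.148)  IV: 1.439 (Δ0.339)

II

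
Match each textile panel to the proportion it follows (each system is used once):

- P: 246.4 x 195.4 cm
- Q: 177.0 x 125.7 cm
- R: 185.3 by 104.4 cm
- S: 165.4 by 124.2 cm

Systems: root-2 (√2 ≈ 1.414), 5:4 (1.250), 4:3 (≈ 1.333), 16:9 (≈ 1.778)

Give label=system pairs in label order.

P=5:4, Q=root-2, R=16:9, S=4:3

P = 246.4/195.4 ≈ 1.261 → 5:4 (1.250)
Q = 177.0/125.7 ≈ 1.408 → root-2 (1.414)
R = 185.3/104.4 ≈ 1.775 → 16:9 (1.778)
S = 165.4/124.2 ≈ 1.332 → 4:3 (1.333)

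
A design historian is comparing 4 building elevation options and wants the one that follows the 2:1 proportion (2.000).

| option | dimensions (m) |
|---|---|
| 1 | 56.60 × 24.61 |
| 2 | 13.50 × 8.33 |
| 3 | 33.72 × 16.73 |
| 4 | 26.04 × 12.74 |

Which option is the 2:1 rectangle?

Target 2:1 ≈ 2.000.
1: 2.300 (Δ0.300)  2: 1.621 (Δ0.379)  3: 2.016 (Δ0.016)  4: 2.044 (Δ0.044)

3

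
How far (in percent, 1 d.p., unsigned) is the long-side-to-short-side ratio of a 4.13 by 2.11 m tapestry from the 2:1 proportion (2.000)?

Ratio = 4.13 / 2.11 ≈ 1.9573.
Ideal 2:1 = 2.0000. |1.9573 − 2.0000| / 2.0000 ≈ 2.13% → 2.1%.

2.1%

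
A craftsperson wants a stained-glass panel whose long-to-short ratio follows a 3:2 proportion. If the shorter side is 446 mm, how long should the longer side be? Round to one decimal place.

669.0 mm

3:2 = 1.50000.
Longer side = 446 × 1.50000 ≈ 669.000 → 669.0 mm.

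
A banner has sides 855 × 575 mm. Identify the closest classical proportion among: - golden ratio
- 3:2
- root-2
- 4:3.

855/575 ≈ 1.487. Nearest candidates are 3:2 (1.500, off by 0.013) and root-2 (1.414, off by 0.073).

3:2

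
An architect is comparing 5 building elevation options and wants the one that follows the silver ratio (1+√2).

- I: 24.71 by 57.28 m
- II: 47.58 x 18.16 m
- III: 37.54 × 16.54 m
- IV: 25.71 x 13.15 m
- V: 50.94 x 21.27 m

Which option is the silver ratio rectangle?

V

Ratios (long/short): I ≈ 2.318; II ≈ 2.620; III ≈ 2.270; IV ≈ 1.955; V ≈ 2.395.
silver ratio ≈ 2.414; option V is nearest (Δ 0.019).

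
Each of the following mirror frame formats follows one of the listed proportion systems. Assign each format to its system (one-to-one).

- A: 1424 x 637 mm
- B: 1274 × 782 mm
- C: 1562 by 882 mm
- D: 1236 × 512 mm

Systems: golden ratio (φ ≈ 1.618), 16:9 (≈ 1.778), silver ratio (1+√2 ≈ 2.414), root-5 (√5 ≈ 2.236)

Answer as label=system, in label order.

A = 1424/637 ≈ 2.235 → root-5 (2.236)
B = 1274/782 ≈ 1.629 → golden ratio (1.618)
C = 1562/882 ≈ 1.771 → 16:9 (1.778)
D = 1236/512 ≈ 2.414 → silver ratio (2.414)

A=root-5, B=golden ratio, C=16:9, D=silver ratio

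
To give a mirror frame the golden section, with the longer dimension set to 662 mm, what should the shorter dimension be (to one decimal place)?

golden ratio ≈ 1.61803.
Shorter side = 662 ÷ 1.61803 ≈ 409.140 → 409.1 mm.

409.1 mm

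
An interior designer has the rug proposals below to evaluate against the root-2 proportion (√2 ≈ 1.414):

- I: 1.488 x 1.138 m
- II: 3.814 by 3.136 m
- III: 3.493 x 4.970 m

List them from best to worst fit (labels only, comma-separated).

III, I, II

Ratios: I = 1.488 / 1.138 ≈ 1.308; II = 3.814 / 3.136 ≈ 1.216; III = 4.970 / 3.493 ≈ 1.423.
|Δ from 1.414|: I 0.106; II 0.198; III 0.009.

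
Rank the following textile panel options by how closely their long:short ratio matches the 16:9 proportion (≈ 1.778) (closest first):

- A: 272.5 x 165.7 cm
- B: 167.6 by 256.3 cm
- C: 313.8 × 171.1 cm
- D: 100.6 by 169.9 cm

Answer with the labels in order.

A: 272.5/165.7 ≈ 1.645 → |1.645 − 1.778| = 0.133
B: 256.3/167.6 ≈ 1.529 → |1.529 − 1.778| = 0.249
C: 313.8/171.1 ≈ 1.834 → |1.834 − 1.778| = 0.056
D: 169.9/100.6 ≈ 1.689 → |1.689 − 1.778| = 0.089

C, D, A, B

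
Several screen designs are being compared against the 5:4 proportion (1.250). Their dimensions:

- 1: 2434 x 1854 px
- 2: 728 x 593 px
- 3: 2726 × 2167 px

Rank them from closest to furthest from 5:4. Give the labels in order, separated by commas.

3, 2, 1

1: 2434/1854 ≈ 1.313 → |1.313 − 1.250| = 0.063
2: 728/593 ≈ 1.228 → |1.228 − 1.250| = 0.022
3: 2726/2167 ≈ 1.258 → |1.258 − 1.250| = 0.008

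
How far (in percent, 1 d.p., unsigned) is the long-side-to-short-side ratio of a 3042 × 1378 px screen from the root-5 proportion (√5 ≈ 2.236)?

Ratio = 3042 / 1378 ≈ 2.2075.
Ideal root-5 ≈ 2.2361. |2.2075 − 2.2361| / 2.2361 ≈ 1.28% → 1.3%.

1.3%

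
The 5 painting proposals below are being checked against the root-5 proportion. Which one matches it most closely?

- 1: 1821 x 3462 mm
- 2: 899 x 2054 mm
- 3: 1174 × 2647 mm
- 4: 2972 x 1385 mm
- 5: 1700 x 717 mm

Target root-5 ≈ 2.236.
1: 1.901 (Δ0.335)  2: 2.285 (Δ0.049)  3: 2.255 (Δ0.019)  4: 2.146 (Δ0.090)  5: 2.371 (Δ0.135)

3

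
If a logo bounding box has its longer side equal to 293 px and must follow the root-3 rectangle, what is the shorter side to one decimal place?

root-3 ≈ 1.73205.
Shorter side = 293 ÷ 1.73205 ≈ 169.164 → 169.2 px.

169.2 px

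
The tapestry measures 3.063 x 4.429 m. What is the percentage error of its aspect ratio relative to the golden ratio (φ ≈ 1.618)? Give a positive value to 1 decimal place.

Ratio = 4.429 / 3.063 ≈ 1.4460.
Ideal golden ratio ≈ 1.6180. |1.4460 − 1.6180| / 1.6180 ≈ 10.63% → 10.6%.

10.6%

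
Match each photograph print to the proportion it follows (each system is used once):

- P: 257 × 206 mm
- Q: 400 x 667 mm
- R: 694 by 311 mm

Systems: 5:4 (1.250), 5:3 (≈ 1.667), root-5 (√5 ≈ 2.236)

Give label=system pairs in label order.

Ratios: P ≈ 1.248; Q ≈ 1.667; R ≈ 2.232.
Targets: 5:4 ≈ 1.250; 5:3 ≈ 1.667; root-5 ≈ 2.236.

P=5:4, Q=5:3, R=root-5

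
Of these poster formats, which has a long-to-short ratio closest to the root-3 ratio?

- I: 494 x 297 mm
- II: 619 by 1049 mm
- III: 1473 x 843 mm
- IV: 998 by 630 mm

Target root-3 ≈ 1.732.
I: 1.663 (Δ0.069)  II: 1.695 (Δ0.037)  III: 1.747 (Δ0.015)  IV: 1.584 (Δ0.148)

III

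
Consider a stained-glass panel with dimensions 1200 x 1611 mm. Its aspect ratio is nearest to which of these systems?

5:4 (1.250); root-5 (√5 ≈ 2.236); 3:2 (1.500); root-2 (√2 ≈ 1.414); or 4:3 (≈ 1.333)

4:3

Ratio = 1611 / 1200 ≈ 1.343.
Distances: 5:4 1.250 (Δ 0.093); root-5 2.236 (Δ 0.893); 3:2 1.500 (Δ 0.157); root-2 1.414 (Δ 0.071); 4:3 1.333 (Δ 0.010).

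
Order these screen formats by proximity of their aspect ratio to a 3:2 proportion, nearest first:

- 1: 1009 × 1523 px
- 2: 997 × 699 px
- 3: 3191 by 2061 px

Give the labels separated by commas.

1, 3, 2

Ratios: 1 = 1523 / 1009 ≈ 1.509; 2 = 997 / 699 ≈ 1.426; 3 = 3191 / 2061 ≈ 1.548.
|Δ from 1.500|: 1 0.009; 2 0.074; 3 0.048.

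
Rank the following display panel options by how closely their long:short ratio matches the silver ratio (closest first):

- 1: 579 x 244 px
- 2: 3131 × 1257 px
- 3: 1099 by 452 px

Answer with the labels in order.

1: 579/244 ≈ 2.373 → |2.373 − 2.414| = 0.041
2: 3131/1257 ≈ 2.491 → |2.491 − 2.414| = 0.077
3: 1099/452 ≈ 2.431 → |2.431 − 2.414| = 0.017

3, 1, 2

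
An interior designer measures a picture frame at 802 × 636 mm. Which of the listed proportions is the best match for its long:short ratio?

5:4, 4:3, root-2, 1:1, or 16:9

5:4

802/636 ≈ 1.261. Nearest candidates are 5:4 (1.250, off by 0.011) and 4:3 (1.333, off by 0.072).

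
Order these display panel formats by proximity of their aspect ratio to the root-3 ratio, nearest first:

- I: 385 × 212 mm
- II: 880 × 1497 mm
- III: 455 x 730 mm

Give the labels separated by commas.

I: 385/212 ≈ 1.816 → |1.816 − 1.732| = 0.084
II: 1497/880 ≈ 1.701 → |1.701 − 1.732| = 0.031
III: 730/455 ≈ 1.604 → |1.604 − 1.732| = 0.128

II, I, III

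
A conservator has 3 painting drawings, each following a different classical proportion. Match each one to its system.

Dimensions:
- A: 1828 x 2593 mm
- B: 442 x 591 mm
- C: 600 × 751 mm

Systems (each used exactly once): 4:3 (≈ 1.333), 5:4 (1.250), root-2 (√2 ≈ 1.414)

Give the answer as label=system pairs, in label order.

Ratios: A ≈ 1.418; B ≈ 1.337; C ≈ 1.252.
Targets: 4:3 ≈ 1.333; 5:4 ≈ 1.250; root-2 ≈ 1.414.

A=root-2, B=4:3, C=5:4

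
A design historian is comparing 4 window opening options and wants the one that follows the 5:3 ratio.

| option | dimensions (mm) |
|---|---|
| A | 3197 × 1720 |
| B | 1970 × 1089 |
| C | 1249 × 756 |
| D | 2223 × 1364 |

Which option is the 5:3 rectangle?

C

Ratios (long/short): A ≈ 1.859; B ≈ 1.809; C ≈ 1.652; D ≈ 1.630.
5:3 ≈ 1.667; option C is nearest (Δ 0.015).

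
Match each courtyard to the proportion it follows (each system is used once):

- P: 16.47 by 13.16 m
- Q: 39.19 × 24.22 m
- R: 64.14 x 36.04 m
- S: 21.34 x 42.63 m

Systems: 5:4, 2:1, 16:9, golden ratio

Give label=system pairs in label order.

P = 16.47/13.16 ≈ 1.252 → 5:4 (1.250)
Q = 39.19/24.22 ≈ 1.618 → golden ratio (1.618)
R = 64.14/36.04 ≈ 1.780 → 16:9 (1.778)
S = 42.63/21.34 ≈ 1.998 → 2:1 (2.000)

P=5:4, Q=golden ratio, R=16:9, S=2:1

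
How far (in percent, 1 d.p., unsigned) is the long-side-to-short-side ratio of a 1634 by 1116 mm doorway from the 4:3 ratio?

9.8%

Ratio = 1634 / 1116 ≈ 1.4642.
Ideal 4:3 ≈ 1.3333. |1.4642 − 1.3333| / 1.3333 ≈ 9.82% → 9.8%.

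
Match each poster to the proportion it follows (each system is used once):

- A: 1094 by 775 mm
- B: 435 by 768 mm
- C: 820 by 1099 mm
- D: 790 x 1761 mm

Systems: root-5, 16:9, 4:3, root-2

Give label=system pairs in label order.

Ratios: A ≈ 1.412; B ≈ 1.766; C ≈ 1.340; D ≈ 2.229.
Targets: root-5 ≈ 2.236; 16:9 ≈ 1.778; 4:3 ≈ 1.333; root-2 ≈ 1.414.

A=root-2, B=16:9, C=4:3, D=root-5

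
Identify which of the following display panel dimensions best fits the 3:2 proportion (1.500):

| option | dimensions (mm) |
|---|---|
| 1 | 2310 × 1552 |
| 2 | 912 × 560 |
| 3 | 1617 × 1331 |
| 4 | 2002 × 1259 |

Ratios (long/short): 1 ≈ 1.488; 2 ≈ 1.629; 3 ≈ 1.215; 4 ≈ 1.590.
3:2 ≈ 1.500; option 1 is nearest (Δ 0.012).

1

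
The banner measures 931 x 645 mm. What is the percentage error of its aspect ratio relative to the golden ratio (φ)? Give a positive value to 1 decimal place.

Ratio = 931 / 645 ≈ 1.4434.
Ideal golden ratio ≈ 1.6180. |1.4434 − 1.6180| / 1.6180 ≈ 10.79% → 10.8%.

10.8%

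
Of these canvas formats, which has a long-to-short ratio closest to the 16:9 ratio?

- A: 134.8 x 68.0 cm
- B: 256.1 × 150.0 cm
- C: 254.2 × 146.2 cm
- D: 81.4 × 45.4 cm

Target 16:9 ≈ 1.778.
A: 1.982 (Δ0.204)  B: 1.707 (Δ0.071)  C: 1.739 (Δ0.039)  D: 1.793 (Δ0.015)

D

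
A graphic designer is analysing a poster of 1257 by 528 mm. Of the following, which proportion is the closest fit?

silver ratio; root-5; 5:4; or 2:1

Ratio = 1257 / 528 ≈ 2.381.
Distances: silver ratio 2.414 (Δ 0.033); root-5 2.236 (Δ 0.145); 5:4 1.250 (Δ 1.131); 2:1 2.000 (Δ 0.381).

silver ratio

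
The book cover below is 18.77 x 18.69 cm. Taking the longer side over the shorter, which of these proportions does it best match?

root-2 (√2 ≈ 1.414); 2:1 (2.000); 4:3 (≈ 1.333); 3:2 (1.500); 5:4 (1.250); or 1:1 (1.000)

Ratio = 18.77 / 18.69 ≈ 1.004.
Distances: root-2 1.414 (Δ 0.410); 2:1 2.000 (Δ 0.996); 4:3 1.333 (Δ 0.329); 3:2 1.500 (Δ 0.496); 5:4 1.250 (Δ 0.246); 1:1 1.000 (Δ 0.004).

1:1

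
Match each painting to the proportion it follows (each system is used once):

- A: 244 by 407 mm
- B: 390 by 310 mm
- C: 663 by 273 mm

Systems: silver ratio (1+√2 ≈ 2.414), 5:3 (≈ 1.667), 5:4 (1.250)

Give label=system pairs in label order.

A = 407/244 ≈ 1.668 → 5:3 (1.667)
B = 390/310 ≈ 1.258 → 5:4 (1.250)
C = 663/273 ≈ 2.429 → silver ratio (2.414)

A=5:3, B=5:4, C=silver ratio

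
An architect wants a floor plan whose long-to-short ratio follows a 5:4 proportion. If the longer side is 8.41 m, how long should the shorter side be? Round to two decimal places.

6.73 m

5:4 = 1.25000.
Shorter side = 8.41 ÷ 1.25000 ≈ 6.7280 → 6.73 m.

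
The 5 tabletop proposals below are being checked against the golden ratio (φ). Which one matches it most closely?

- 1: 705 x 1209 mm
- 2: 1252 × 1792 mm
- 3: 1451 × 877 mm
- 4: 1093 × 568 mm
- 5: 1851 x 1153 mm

Target golden ratio ≈ 1.618.
1: 1.715 (Δ0.097)  2: 1.431 (Δ0.187)  3: 1.655 (Δ0.037)  4: 1.924 (Δ0.306)  5: 1.605 (Δ0.013)

5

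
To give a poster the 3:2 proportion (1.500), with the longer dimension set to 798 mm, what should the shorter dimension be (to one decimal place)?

3:2 = 1.50000.
Shorter side = 798 ÷ 1.50000 ≈ 532.000 → 532.0 mm.

532.0 mm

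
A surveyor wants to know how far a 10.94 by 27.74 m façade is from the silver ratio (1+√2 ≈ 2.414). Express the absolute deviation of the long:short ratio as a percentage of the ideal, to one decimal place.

Ratio = 27.74 / 10.94 ≈ 2.5356.
Ideal silver ratio ≈ 2.4142. |2.5356 − 2.4142| / 2.4142 ≈ 5.03% → 5.0%.

5.0%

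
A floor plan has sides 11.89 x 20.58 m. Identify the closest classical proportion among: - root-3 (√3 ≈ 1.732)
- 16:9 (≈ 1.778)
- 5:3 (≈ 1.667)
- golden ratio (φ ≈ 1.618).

Ratio = 20.58 / 11.89 ≈ 1.731.
Distances: root-3 1.732 (Δ 0.001); 16:9 1.778 (Δ 0.047); 5:3 1.667 (Δ 0.064); golden ratio 1.618 (Δ 0.113).

root-3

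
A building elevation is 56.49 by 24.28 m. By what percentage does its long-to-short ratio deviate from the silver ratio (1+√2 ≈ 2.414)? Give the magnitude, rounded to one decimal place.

Ratio = 56.49 / 24.28 ≈ 2.3266.
Ideal silver ratio ≈ 2.4142. |2.3266 − 2.4142| / 2.4142 ≈ 3.63% → 3.6%.

3.6%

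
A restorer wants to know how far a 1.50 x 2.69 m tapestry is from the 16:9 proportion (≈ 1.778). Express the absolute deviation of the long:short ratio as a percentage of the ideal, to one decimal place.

0.9%

Ratio = 2.69 / 1.50 ≈ 1.7933.
Ideal 16:9 ≈ 1.7778. |1.7933 − 1.7778| / 1.7778 ≈ 0.87% → 0.9%.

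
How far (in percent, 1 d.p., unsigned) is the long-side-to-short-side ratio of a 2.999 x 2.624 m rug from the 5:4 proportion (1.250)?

Ratio = 2.999 / 2.624 ≈ 1.1429.
Ideal 5:4 = 1.2500. |1.1429 − 1.2500| / 1.2500 ≈ 8.57% → 8.6%.

8.6%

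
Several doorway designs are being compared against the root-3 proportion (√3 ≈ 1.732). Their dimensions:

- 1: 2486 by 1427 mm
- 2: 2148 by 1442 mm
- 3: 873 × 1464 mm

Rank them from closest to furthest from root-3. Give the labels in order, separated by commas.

1, 3, 2

Ratios: 1 = 2486 / 1427 ≈ 1.742; 2 = 2148 / 1442 ≈ 1.490; 3 = 1464 / 873 ≈ 1.677.
|Δ from 1.732|: 1 0.010; 2 0.242; 3 0.055.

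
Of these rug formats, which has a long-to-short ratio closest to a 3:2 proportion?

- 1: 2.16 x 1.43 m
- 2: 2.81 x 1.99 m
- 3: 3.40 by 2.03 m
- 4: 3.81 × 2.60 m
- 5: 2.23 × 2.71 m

Ratios (long/short): 1 ≈ 1.510; 2 ≈ 1.412; 3 ≈ 1.675; 4 ≈ 1.465; 5 ≈ 1.215.
3:2 ≈ 1.500; option 1 is nearest (Δ 0.010).

1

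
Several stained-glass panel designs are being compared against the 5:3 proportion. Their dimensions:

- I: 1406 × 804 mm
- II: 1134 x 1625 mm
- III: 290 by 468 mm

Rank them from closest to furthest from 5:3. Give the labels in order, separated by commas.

I: 1406/804 ≈ 1.749 → |1.749 − 1.667| = 0.082
II: 1625/1134 ≈ 1.433 → |1.433 − 1.667| = 0.234
III: 468/290 ≈ 1.614 → |1.614 − 1.667| = 0.053

III, I, II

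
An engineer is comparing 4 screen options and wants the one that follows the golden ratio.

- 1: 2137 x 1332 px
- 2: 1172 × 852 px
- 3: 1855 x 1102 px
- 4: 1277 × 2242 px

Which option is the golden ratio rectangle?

Target golden ratio ≈ 1.618.
1: 1.604 (Δ0.014)  2: 1.376 (Δ0.242)  3: 1.683 (Δ0.065)  4: 1.756 (Δ0.138)

1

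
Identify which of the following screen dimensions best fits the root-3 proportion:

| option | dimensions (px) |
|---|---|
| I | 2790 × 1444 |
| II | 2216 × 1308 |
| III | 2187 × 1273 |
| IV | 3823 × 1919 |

Target root-3 ≈ 1.732.
I: 1.932 (Δ0.200)  II: 1.694 (Δ0.038)  III: 1.718 (Δ0.014)  IV: 1.992 (Δ0.260)

III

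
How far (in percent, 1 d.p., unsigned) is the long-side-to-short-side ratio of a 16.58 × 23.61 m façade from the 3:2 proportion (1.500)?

Ratio = 23.61 / 16.58 ≈ 1.4240.
Ideal 3:2 = 1.5000. |1.4240 − 1.5000| / 1.5000 ≈ 5.07% → 5.1%.

5.1%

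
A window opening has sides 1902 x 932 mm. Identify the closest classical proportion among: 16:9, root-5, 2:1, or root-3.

1902/932 ≈ 2.041. Nearest candidates are 2:1 (2.000, off by 0.041) and root-5 (2.236, off by 0.195).

2:1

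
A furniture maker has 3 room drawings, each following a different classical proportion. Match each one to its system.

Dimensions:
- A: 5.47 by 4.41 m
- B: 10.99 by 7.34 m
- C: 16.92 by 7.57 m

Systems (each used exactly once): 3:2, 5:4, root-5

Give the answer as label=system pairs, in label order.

Ratios: A ≈ 1.240; B ≈ 1.497; C ≈ 2.235.
Targets: 3:2 ≈ 1.500; 5:4 ≈ 1.250; root-5 ≈ 2.236.

A=5:4, B=3:2, C=root-5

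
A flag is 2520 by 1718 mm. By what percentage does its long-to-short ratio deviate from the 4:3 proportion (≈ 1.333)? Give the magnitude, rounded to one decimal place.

10.0%

Ratio = 2520 / 1718 ≈ 1.4668.
Ideal 4:3 ≈ 1.3333. |1.4668 − 1.3333| / 1.3333 ≈ 10.01% → 10.0%.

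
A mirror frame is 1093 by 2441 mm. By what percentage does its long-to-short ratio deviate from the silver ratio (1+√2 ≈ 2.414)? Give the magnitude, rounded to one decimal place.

7.5%

Ratio = 2441 / 1093 ≈ 2.2333.
Ideal silver ratio ≈ 2.4142. |2.2333 − 2.4142| / 2.4142 ≈ 7.49% → 7.5%.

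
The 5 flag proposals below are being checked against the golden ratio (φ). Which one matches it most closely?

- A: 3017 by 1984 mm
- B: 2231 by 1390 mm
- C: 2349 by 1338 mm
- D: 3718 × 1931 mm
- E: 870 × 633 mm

B

Target golden ratio ≈ 1.618.
A: 1.521 (Δ0.097)  B: 1.605 (Δ0.013)  C: 1.756 (Δ0.138)  D: 1.925 (Δ0.307)  E: 1.374 (Δ0.244)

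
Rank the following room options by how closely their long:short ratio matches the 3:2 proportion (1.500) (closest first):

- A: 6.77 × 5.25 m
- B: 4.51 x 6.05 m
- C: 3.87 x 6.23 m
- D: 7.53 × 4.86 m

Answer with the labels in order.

A: 6.77/5.25 ≈ 1.290 → |1.290 − 1.500| = 0.210
B: 6.05/4.51 ≈ 1.341 → |1.341 − 1.500| = 0.159
C: 6.23/3.87 ≈ 1.610 → |1.610 − 1.500| = 0.110
D: 7.53/4.86 ≈ 1.549 → |1.549 − 1.500| = 0.049

D, C, B, A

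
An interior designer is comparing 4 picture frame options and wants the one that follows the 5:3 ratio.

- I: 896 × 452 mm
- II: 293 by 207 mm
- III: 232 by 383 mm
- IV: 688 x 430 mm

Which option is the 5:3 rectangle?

Ratios (long/short): I ≈ 1.982; II ≈ 1.415; III ≈ 1.651; IV ≈ 1.600.
5:3 ≈ 1.667; option III is nearest (Δ 0.016).

III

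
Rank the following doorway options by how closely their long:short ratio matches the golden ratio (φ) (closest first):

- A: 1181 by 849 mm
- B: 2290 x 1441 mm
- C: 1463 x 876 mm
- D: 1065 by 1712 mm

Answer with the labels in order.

D, B, C, A

Ratios: A = 1181 / 849 ≈ 1.391; B = 2290 / 1441 ≈ 1.589; C = 1463 / 876 ≈ 1.670; D = 1712 / 1065 ≈ 1.608.
|Δ from 1.618|: A 0.227; B 0.029; C 0.052; D 0.010.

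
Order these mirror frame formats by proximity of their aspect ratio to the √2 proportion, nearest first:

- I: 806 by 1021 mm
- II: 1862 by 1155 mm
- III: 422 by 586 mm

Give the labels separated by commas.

I: 1021/806 ≈ 1.267 → |1.267 − 1.414| = 0.147
II: 1862/1155 ≈ 1.612 → |1.612 − 1.414| = 0.198
III: 586/422 ≈ 1.389 → |1.389 − 1.414| = 0.025

III, I, II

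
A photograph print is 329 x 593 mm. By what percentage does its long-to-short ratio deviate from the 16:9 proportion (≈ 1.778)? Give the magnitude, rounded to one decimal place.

1.4%

Ratio = 593 / 329 ≈ 1.8024.
Ideal 16:9 ≈ 1.7778. |1.8024 − 1.7778| / 1.7778 ≈ 1.38% → 1.4%.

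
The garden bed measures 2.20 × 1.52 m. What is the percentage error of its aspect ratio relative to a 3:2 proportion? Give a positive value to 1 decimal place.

3.5%

Ratio = 2.20 / 1.52 ≈ 1.4474.
Ideal 3:2 = 1.5000. |1.4474 − 1.5000| / 1.5000 ≈ 3.51% → 3.5%.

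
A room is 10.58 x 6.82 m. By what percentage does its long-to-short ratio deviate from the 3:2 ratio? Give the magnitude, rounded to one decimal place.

Ratio = 10.58 / 6.82 ≈ 1.5513.
Ideal 3:2 = 1.5000. |1.5513 − 1.5000| / 1.5000 ≈ 3.42% → 3.4%.

3.4%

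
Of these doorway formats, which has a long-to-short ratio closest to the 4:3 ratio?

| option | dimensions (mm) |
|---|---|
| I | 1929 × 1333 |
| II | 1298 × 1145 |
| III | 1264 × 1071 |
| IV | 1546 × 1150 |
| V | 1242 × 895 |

IV

Target 4:3 ≈ 1.333.
I: 1.447 (Δ0.114)  II: 1.134 (Δ0.199)  III: 1.180 (Δ0.153)  IV: 1.344 (Δ0.011)  V: 1.388 (Δ0.055)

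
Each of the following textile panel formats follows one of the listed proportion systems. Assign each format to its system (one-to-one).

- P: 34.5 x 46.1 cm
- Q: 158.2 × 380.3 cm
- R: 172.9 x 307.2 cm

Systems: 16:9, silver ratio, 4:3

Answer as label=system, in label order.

P=4:3, Q=silver ratio, R=16:9

P = 46.1/34.5 ≈ 1.336 → 4:3 (1.333)
Q = 380.3/158.2 ≈ 2.404 → silver ratio (2.414)
R = 307.2/172.9 ≈ 1.777 → 16:9 (1.778)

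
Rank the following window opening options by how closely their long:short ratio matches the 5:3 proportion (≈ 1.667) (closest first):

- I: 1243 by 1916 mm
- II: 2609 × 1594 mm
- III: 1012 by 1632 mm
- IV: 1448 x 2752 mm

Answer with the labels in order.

I: 1916/1243 ≈ 1.541 → |1.541 − 1.667| = 0.126
II: 2609/1594 ≈ 1.637 → |1.637 − 1.667| = 0.030
III: 1632/1012 ≈ 1.613 → |1.613 − 1.667| = 0.054
IV: 2752/1448 ≈ 1.901 → |1.901 − 1.667| = 0.234

II, III, I, IV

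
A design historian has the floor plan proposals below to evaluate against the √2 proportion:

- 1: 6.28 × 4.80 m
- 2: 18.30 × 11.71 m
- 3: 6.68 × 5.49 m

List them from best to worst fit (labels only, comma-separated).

1, 2, 3

Ratios: 1 = 6.28 / 4.80 ≈ 1.308; 2 = 18.30 / 11.71 ≈ 1.563; 3 = 6.68 / 5.49 ≈ 1.217.
|Δ from 1.414|: 1 0.106; 2 0.149; 3 0.197.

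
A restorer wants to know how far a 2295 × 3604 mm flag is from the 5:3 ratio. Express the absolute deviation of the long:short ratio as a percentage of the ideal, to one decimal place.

Ratio = 3604 / 2295 ≈ 1.5704.
Ideal 5:3 ≈ 1.6667. |1.5704 − 1.6667| / 1.6667 ≈ 5.78% → 5.8%.

5.8%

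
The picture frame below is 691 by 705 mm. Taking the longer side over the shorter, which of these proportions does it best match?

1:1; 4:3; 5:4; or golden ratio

Ratio = 705 / 691 ≈ 1.020.
Distances: 1:1 1.000 (Δ 0.020); 4:3 1.333 (Δ 0.313); 5:4 1.250 (Δ 0.230); golden ratio 1.618 (Δ 0.598).

1:1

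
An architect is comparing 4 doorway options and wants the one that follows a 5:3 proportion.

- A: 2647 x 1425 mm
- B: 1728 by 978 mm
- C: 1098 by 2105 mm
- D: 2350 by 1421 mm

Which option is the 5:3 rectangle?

Target 5:3 ≈ 1.667.
A: 1.858 (Δ0.191)  B: 1.767 (Δ0.100)  C: 1.917 (Δ0.250)  D: 1.654 (Δ0.013)

D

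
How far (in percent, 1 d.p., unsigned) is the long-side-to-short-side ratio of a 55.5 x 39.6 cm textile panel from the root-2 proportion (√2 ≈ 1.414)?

0.9%

Ratio = 55.5 / 39.6 ≈ 1.4015.
Ideal root-2 ≈ 1.4142. |1.4015 − 1.4142| / 1.4142 ≈ 0.90% → 0.9%.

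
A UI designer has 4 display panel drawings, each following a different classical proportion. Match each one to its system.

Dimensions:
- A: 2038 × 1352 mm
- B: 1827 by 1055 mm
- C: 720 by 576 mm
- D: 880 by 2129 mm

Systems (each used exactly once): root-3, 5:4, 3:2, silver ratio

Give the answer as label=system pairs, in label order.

Ratios: A ≈ 1.507; B ≈ 1.732; C ≈ 1.250; D ≈ 2.419.
Targets: root-3 ≈ 1.732; 5:4 ≈ 1.250; 3:2 ≈ 1.500; silver ratio ≈ 2.414.

A=3:2, B=root-3, C=5:4, D=silver ratio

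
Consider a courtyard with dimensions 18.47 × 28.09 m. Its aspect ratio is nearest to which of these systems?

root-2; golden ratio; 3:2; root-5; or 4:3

3:2

28.09/18.47 ≈ 1.521. Nearest candidates are 3:2 (1.500, off by 0.021) and golden ratio (1.618, off by 0.097).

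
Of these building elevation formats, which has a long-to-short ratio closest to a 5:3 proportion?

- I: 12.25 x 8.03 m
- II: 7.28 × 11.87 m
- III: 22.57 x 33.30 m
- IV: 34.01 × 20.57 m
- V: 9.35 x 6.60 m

Ratios (long/short): I ≈ 1.526; II ≈ 1.630; III ≈ 1.475; IV ≈ 1.653; V ≈ 1.417.
5:3 ≈ 1.667; option IV is nearest (Δ 0.014).

IV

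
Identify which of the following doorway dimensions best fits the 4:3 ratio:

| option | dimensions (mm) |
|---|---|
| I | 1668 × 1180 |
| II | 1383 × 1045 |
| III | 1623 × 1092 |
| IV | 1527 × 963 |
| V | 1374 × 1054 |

Ratios (long/short): I ≈ 1.414; II ≈ 1.323; III ≈ 1.486; IV ≈ 1.586; V ≈ 1.304.
4:3 ≈ 1.333; option II is nearest (Δ 0.010).

II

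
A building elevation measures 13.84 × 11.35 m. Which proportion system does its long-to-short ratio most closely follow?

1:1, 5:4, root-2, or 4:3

Ratio = 13.84 / 11.35 ≈ 1.219.
Distances: 1:1 1.000 (Δ 0.219); 5:4 1.250 (Δ 0.031); root-2 1.414 (Δ 0.195); 4:3 1.333 (Δ 0.114).

5:4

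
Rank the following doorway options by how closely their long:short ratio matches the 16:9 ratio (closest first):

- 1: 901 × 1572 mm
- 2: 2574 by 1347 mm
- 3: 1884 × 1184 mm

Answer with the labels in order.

1, 2, 3

1: 1572/901 ≈ 1.745 → |1.745 − 1.778| = 0.033
2: 2574/1347 ≈ 1.911 → |1.911 − 1.778| = 0.133
3: 1884/1184 ≈ 1.591 → |1.591 − 1.778| = 0.187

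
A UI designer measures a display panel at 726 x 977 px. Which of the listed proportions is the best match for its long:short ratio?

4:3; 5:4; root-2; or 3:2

4:3

Ratio = 977 / 726 ≈ 1.346.
Distances: 4:3 1.333 (Δ 0.013); 5:4 1.250 (Δ 0.096); root-2 1.414 (Δ 0.068); 3:2 1.500 (Δ 0.154).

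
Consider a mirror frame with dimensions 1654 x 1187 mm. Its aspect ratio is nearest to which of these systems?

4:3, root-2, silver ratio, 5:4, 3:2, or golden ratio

1654/1187 ≈ 1.393. Nearest candidates are root-2 (1.414, off by 0.021) and 4:3 (1.333, off by 0.060).

root-2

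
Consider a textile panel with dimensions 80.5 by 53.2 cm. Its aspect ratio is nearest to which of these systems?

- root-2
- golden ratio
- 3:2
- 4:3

3:2

Ratio = 80.5 / 53.2 ≈ 1.513.
Distances: root-2 1.414 (Δ 0.099); golden ratio 1.618 (Δ 0.105); 3:2 1.500 (Δ 0.013); 4:3 1.333 (Δ 0.180).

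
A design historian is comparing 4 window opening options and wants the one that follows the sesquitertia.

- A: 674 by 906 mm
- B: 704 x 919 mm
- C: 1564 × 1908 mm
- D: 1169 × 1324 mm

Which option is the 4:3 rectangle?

A

Ratios (long/short): A ≈ 1.344; B ≈ 1.305; C ≈ 1.220; D ≈ 1.133.
4:3 ≈ 1.333; option A is nearest (Δ 0.011).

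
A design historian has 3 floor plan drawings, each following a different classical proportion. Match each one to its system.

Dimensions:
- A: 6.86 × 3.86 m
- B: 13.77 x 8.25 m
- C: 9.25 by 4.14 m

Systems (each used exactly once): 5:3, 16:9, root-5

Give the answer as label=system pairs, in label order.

Ratios: A ≈ 1.777; B ≈ 1.669; C ≈ 2.234.
Targets: 5:3 ≈ 1.667; 16:9 ≈ 1.778; root-5 ≈ 2.236.

A=16:9, B=5:3, C=root-5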